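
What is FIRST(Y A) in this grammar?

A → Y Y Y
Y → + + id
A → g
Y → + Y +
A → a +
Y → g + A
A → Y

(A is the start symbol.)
FIRST sets of the non-terminals involved (from the grammar, by fixed-point iteration):
  FIRST(Y) = { '+', 'g' }

To compute FIRST(Y A), process the symbols left to right:
Symbol Y is a non-terminal. Add FIRST(Y) \ {ε} = { '+', 'g' }
Y is not nullable (ε ∉ FIRST(Y)), so stop here.
FIRST(Y A) = { '+', 'g' }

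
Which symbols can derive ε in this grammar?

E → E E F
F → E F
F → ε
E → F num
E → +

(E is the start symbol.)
A non-terminal is nullable if it can derive ε (the empty string): either it has an ε-production, or it has a production whose right-hand side consists entirely of nullable non-terminals.

ε-productions: F → ε
So F is immediately nullable.
No further non-terminal can be added: every production for the remaining non-terminals contains a terminal or a non-nullable non-terminal.
Nullable = { 'F' }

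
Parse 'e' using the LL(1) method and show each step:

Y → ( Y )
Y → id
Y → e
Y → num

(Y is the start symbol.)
Stack is shown with the top on the left.

Stack  Input  Action
--------------------
Y $    e $    output Y → e
e $    e $    match 'e'
$      $      accept

The string is accepted.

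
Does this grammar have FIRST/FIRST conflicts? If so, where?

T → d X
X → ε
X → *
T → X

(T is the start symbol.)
FIRST sets of the non-terminals at (or reachable through a nullable prefix from) the front of some alternative:
  FIRST(X) = { '*', ε }

Productions for T:
  T → d X: FIRST = { 'd' }
  T → X: FIRST = { '*', ε }
Productions for X:
  X → ε: FIRST = { ε }
  X → *: FIRST = { '*' }

All alternatives of each non-terminal have pairwise disjoint FIRST sets.

Answer: No FIRST/FIRST conflicts.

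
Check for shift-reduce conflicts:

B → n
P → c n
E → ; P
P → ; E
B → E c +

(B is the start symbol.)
A shift-reduce conflict occurs when an LR(0) state has both:
  - a complete (reduce) item [A → α .] (dot at the end), and
  - a shift item [B → β . c γ] (dot before a terminal).

Augment with B' → B and build the canonical LR(0) collection (I0 = CLOSURE({[B' → . B]}), then GOTO on every symbol after a dot until no new states appear). It has 12 states:
  I0: { [B → . E c +], [B → . n], [B' → . B], [E → . ; P] }  — shift
  I1: { [E → ; . P], [P → . ; E], [P → . c n] }  — shift
  I2: { [B' → B .] }  — accept
  I3: { [B → E . c +] }  — shift
  I4: { [B → n .] }  — reduce
  I5: { [B → E c . +] }  — shift
  I6: { [B → E c + .] }  — reduce
  I7: { [E → . ; P], [P → ; . E] }  — shift
  I8: { [E → ; P .] }  — reduce
  I9: { [P → c . n] }  — shift
  I10: { [P → c n .] }  — reduce
  I11: { [P → ; E .] }  — reduce

No state contains both a complete item and a shift item.

Answer: No shift-reduce conflicts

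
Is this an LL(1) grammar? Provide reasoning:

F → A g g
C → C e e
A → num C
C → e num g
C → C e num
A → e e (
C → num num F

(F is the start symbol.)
A grammar is LL(1) if for each non-terminal N with multiple productions, the predict sets of those productions are pairwise disjoint, where PREDICT(N → α) = (FIRST(α) \ {ε}) ∪ (FOLLOW(N) if α ⇒* ε).

Relevant sets:
  FIRST(C) = { 'e', 'num' }

For C:
  PREDICT(C → C e e) = { 'e', 'num' }
  PREDICT(C → e num g) = { 'e' }
  PREDICT(C → C e num) = { 'e', 'num' }
  PREDICT(C → num num F) = { 'num' }
For A:
  PREDICT(A → num C) = { 'num' }
  PREDICT(A → e e '(') = { 'e' }
F has a single production, so nothing to check there.

Conflict found: Predict set conflict for C: { 'e' }
The grammar is NOT LL(1).

Answer: No. Predict set conflict for C: { 'e' }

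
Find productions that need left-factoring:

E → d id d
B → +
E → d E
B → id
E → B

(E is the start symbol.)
Left-factoring is needed when two productions for the same non-terminal
share a common prefix on the right-hand side.

Productions for E:
  E → d id d
  E → d E
  E → B
Productions for B:
  B → +
  B → id

Found common prefix 'd' in productions for E

Answer: Yes, E has productions with common prefix 'd'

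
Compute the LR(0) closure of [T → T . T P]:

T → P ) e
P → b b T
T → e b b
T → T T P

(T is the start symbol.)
{ [P → . b b T], [T → . P ) e], [T → . T T P], [T → . e b b], [T → T . T P] }

To compute CLOSURE, for each item [A → α.Bβ] where B is a non-terminal, add [B → .γ] for all productions B → γ; repeat for the newly added items until nothing changes.

Start with: [T → T . T P]
  [T → T . T P] has the dot before T: add [T → . P ) e], [T → . e b b], [T → . T T P]
  [T → . P ) e] has the dot before P: add [P → . b b T]
No further items can be added.

CLOSURE = { [P → . b b T], [T → . P ) e], [T → . T T P], [T → . e b b], [T → T . T P] }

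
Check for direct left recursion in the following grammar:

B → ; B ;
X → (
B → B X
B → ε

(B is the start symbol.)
Direct left recursion occurs when N → N α for some non-terminal N (the right-hand side begins with the left-hand side itself).

B → ; B ;: starts with ';'
X → (: starts with '('
B → B X: LEFT RECURSIVE (starts with B)
B → ε: starts with ε

The grammar has direct left recursion on: B.

Answer: Yes, B is left-recursive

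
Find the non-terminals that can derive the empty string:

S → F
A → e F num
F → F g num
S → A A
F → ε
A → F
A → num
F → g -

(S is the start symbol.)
ε-productions: F → ε
So F is immediately nullable.
S → F: every symbol on the right is nullable, so S is nullable too.
A → F: every symbol on the right is nullable, so A is nullable too.
Every non-terminal is now nullable.
Nullable = { 'A', 'F', 'S' }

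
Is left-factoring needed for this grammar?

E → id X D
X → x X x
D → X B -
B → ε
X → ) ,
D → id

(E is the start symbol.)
No, left-factoring is not needed

Left-factoring is needed when two productions for the same non-terminal
share a common prefix on the right-hand side.

Productions for X:
  X → x X x
  X → ) ,
Productions for D:
  D → X B -
  D → id

No common prefixes found.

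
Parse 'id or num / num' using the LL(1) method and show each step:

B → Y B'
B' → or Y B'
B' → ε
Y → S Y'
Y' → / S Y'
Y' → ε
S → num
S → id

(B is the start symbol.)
LL(1) parsing maintains a stack (initially the start symbol over $) and the input. At each step: if the stack top is a terminal, match it against the current input token; if it is a non-terminal N, replace it with the RHS of M[N, lookahead] (the unique production whose predict set contains the lookahead).

Stack is shown with the top on the left.

Stack        Input              Action
--------------------------------------
B $          id or num / num $  output B → Y B'
Y B' $       id or num / num $  output Y → S Y'
S Y' B' $    id or num / num $  output S → id
id Y' B' $   id or num / num $  match 'id'
Y' B' $      or num / num $     output Y' → ε
B' $         or num / num $     output B' → or Y B'
or Y B' $    or num / num $     match 'or'
Y B' $       num / num $        output Y → S Y'
S Y' B' $    num / num $        output S → num
num Y' B' $  num / num $        match 'num'
Y' B' $      / num $            output Y' → / S Y'
/ S Y' B' $  / num $            match '/'
S Y' B' $    num $              output S → num
num Y' B' $  num $              match 'num'
Y' B' $      $                  output Y' → ε
B' $         $                  output B' → ε
$            $                  accept

The string is accepted.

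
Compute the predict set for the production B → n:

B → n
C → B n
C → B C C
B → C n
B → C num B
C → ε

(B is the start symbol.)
{ 'n' }

PREDICT(B → n) = (FIRST(RHS) \ {ε}) ∪ (FOLLOW(B) if ε ∈ FIRST(RHS), i.e. RHS ⇒* ε)
FIRST(n) = { 'n' }
ε ∉ FIRST(n), so FOLLOW(B) is not added.
PREDICT(B → n) = { 'n' }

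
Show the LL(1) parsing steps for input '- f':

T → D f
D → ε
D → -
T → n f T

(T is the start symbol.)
Stack is shown with the top on the left.

Stack  Input  Action
--------------------
T $    - f $  output T → D f
D f $  - f $  output D → -
- f $  - f $  match '-'
f $    f $    match 'f'
$      $      accept

The string is accepted.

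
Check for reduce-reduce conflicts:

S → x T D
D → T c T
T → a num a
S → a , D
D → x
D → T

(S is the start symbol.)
No reduce-reduce conflicts

A reduce-reduce conflict occurs when an LR(0) state has two complete items [A → α .] and [B → β .] — both call for a reduction, and with no lookahead the parser cannot choose between them.

Augment with S' → S and build the canonical LR(0) collection (I0 = CLOSURE({[S' → . S]}), then GOTO on every symbol after a dot until no new states appear). It has 15 states:
  I0: { [S → . a , D], [S → . x T D], [S' → . S] }  — shift
  I1: { [S' → S .] }  — accept
  I2: { [S → a . , D] }  — shift
  I3: { [S → x . T D], [T → . a num a] }  — shift
  I4: { [D → . T c T], [D → . T], [D → . x], [S → x T . D], [T → . a num a] }  — shift
  I5: { [T → a . num a] }  — shift
  I6: { [T → a num . a] }  — shift
  I7: { [T → a num a .] }  — reduce
  I8: { [S → x T D .] }  — reduce
  I9: { [D → T . c T], [D → T .] }  — shift, reduce
  I10: { [D → x .] }  — reduce
  I11: { [D → T c . T], [T → . a num a] }  — shift
  I12: { [D → T c T .] }  — reduce
  I13: { [D → . T c T], [D → . T], [D → . x], [S → a , . D], [T → . a num a] }  — shift
  I14: { [S → a , D .] }  — reduce

No state contains more than one complete item.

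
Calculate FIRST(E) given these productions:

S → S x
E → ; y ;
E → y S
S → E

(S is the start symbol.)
To compute FIRST(E), examine every production with E on the left-hand side, reading each right-hand side left to right until a non-nullable symbol is reached.

From E → ; y ;:
  - ';' is a terminal: add ';' and stop
From E → y S:
  - y is a terminal: add 'y' and stop

Collecting: FIRST(E) = { ';', 'y' }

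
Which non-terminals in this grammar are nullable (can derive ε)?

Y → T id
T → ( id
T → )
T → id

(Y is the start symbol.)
There are no ε-productions, so no non-terminal can derive ε.
No non-terminals are nullable.

Answer: None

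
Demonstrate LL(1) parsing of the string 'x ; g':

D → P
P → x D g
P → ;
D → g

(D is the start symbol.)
LL(1) parsing maintains a stack (initially the start symbol over $) and the input. At each step: if the stack top is a terminal, match it against the current input token; if it is a non-terminal N, replace it with the RHS of M[N, lookahead] (the unique production whose predict set contains the lookahead).

Stack is shown with the top on the left.

Stack    Input    Action
------------------------
D $      x ; g $  output D → P
P $      x ; g $  output P → x D g
x D g $  x ; g $  match 'x'
D g $    ; g $    output D → P
P g $    ; g $    output P → ;
; g $    ; g $    match ';'
g $      g $      match 'g'
$        $        accept

The string is accepted.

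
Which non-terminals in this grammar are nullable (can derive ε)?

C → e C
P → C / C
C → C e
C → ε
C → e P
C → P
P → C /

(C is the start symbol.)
{ 'C' }

A non-terminal is nullable if it can derive ε (the empty string): either it has an ε-production, or it has a production whose right-hand side consists entirely of nullable non-terminals.

ε-productions: C → ε
So C is immediately nullable.
No further non-terminal can be added: every production for the remaining non-terminals contains a terminal or a non-nullable non-terminal.
Nullable = { 'C' }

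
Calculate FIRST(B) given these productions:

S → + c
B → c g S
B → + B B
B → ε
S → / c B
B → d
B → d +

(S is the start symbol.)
From B → c g S:
  - c is a terminal: add 'c' and stop
From B → + B B:
  - '+' is a terminal: add '+' and stop
From B → ε:
  - ε-production, so ε ∈ FIRST(B)
From B → d:
  - d is a terminal: add 'd' and stop
From B → d +:
  - d is a terminal: add 'd' and stop

Collecting: FIRST(B) = { '+', 'c', 'd', ε }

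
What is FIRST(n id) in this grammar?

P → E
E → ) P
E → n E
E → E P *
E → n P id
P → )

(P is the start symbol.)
To compute FIRST(n id), process the symbols left to right:
Symbol n is a terminal. Add 'n' and stop.
FIRST(n id) = { 'n' }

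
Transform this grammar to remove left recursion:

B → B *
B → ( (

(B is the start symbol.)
B → ( ( B'
B' → * B'
B' → ε

B is directly left-recursive. The standard transformation for
  A → A α₁ | ... | A α_m | β₁ | ... | β_n
is
  A  → β₁ A' | ... | β_n A'
  A' → α₁ A' | ... | α_m A' | ε

B → ( ( becomes B → ( ( B'
B → B * becomes B' → * B'
Add B' → ε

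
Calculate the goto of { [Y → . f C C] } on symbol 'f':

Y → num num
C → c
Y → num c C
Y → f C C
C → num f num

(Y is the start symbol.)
{ [C → . c], [C → . num f num], [Y → f . C C] }

GOTO(I, 'f') = CLOSURE({ [A → αX.β] : [A → α.Xβ] ∈ I, X = 'f' })

Items with dot before 'f', with the dot advanced:
  [Y → . f C C] → [Y → f . C C]
Closure of the advanced items:
  [Y → f . C C] has the dot before C: add [C → . c], [C → . num f num]

GOTO = { [C → . c], [C → . num f num], [Y → f . C C] }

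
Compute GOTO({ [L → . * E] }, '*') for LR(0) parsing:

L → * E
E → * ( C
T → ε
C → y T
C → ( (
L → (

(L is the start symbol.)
GOTO(I, '*') = CLOSURE({ [A → αX.β] : [A → α.Xβ] ∈ I, X = '*' })

Items with dot before '*', with the dot advanced:
  [L → . * E] → [L → * . E]
Closure of the advanced items:
  [L → * . E] has the dot before E: add [E → . * ( C]

GOTO = { [E → . * ( C], [L → * . E] }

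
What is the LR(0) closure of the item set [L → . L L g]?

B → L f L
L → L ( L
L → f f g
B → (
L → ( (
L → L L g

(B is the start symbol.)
{ [L → . ( (], [L → . L ( L], [L → . L L g], [L → . f f g] }

To compute CLOSURE, for each item [A → α.Bβ] where B is a non-terminal, add [B → .γ] for all productions B → γ; repeat for the newly added items until nothing changes.

Start with: [L → . L L g]
  [L → . L L g] has the dot before L: add [L → . L ( L], [L → . f f g], [L → . ( (]
No further items can be added.

CLOSURE = { [L → . ( (], [L → . L ( L], [L → . L L g], [L → . f f g] }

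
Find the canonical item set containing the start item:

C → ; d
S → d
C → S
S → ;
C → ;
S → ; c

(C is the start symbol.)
First, augment the grammar with C' → C
I₀ = CLOSURE({ [C' → . C] }):
  [C' → . C] has the dot before C: add [C → . ; d], [C → . S], [C → . ;]
  [C → . S] has the dot before S: add [S → . d], [S → . ;], [S → . ; c]
No further items can be added.

I₀ = { [C → . ; d], [C → . ;], [C → . S], [C' → . C], [S → . ; c], [S → . ;], [S → . d] }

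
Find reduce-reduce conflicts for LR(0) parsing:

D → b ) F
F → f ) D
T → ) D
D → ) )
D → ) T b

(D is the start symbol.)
No reduce-reduce conflicts

A reduce-reduce conflict occurs when an LR(0) state has two complete items [A → α .] and [B → β .] — both call for a reduction, and with no lookahead the parser cannot choose between them.

Augment with D' → D and build the canonical LR(0) collection (I0 = CLOSURE({[D' → . D]}), then GOTO on every symbol after a dot until no new states appear). It has 13 states:
  I0: { [D → . ) )], [D → . ) T b], [D → . b ) F], [D' → . D] }  — shift
  I1: { [D → ) . )], [D → ) . T b], [T → . ) D] }  — shift
  I2: { [D' → D .] }  — accept
  I3: { [D → b . ) F] }  — shift
  I4: { [D → b ) . F], [F → . f ) D] }  — shift
  I5: { [D → b ) F .] }  — reduce
  I6: { [F → f . ) D] }  — shift
  I7: { [D → . ) )], [D → . ) T b], [D → . b ) F], [F → f ) . D] }  — shift
  I8: { [F → f ) D .] }  — reduce
  I9: { [D → ) ) .], [D → . ) )], [D → . ) T b], [D → . b ) F], [T → ) . D] }  — shift, reduce
  I10: { [D → ) T . b] }  — shift
  I11: { [D → ) T b .] }  — reduce
  I12: { [T → ) D .] }  — reduce

No state contains more than one complete item.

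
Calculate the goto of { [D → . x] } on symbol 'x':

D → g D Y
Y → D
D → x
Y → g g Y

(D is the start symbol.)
GOTO(I, 'x') = CLOSURE({ [A → αX.β] : [A → α.Xβ] ∈ I, X = 'x' })

Items with dot before 'x', with the dot advanced:
  [D → . x] → [D → x .]
Closure adds nothing (no advanced item has the dot before a non-terminal).

GOTO = { [D → x .] }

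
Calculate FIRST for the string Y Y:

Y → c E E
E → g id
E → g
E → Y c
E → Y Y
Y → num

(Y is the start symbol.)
FIRST sets of the non-terminals involved (from the grammar, by fixed-point iteration):
  FIRST(Y) = { 'c', 'num' }

To compute FIRST(Y Y), process the symbols left to right:
Symbol Y is a non-terminal. Add FIRST(Y) \ {ε} = { 'c', 'num' }
Y is not nullable (ε ∉ FIRST(Y)), so stop here.
FIRST(Y Y) = { 'c', 'num' }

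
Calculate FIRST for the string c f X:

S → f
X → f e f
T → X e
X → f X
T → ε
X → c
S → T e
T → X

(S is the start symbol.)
{ 'c' }

To compute FIRST(c f X), process the symbols left to right:
Symbol c is a terminal. Add 'c' and stop.
FIRST(c f X) = { 'c' }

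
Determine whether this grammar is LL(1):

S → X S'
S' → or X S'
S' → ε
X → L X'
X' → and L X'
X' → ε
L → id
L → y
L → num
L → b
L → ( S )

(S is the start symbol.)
A grammar is LL(1) if for each non-terminal N with multiple productions, the predict sets of those productions are pairwise disjoint, where PREDICT(N → α) = (FIRST(α) \ {ε}) ∪ (FOLLOW(N) if α ⇒* ε).

Relevant sets:
  FOLLOW(S') = { $, ')' }
  FOLLOW(X') = { $, ')', 'or' }

For S':
  PREDICT(S' → or X S') = { 'or' }
  PREDICT(S' → ε) = { $, ')' }
For X':
  PREDICT(X' → and L X') = { 'and' }
  PREDICT(X' → ε) = { $, ')', 'or' }
For L:
  PREDICT(L → id) = { 'id' }
  PREDICT(L → y) = { 'y' }
  PREDICT(L → num) = { 'num' }
  PREDICT(L → b) = { 'b' }
  PREDICT(L → '(' S ')') = { '(' }
S, X have a single production, so nothing to check there.

All predict sets are disjoint. The grammar IS LL(1).

Answer: Yes, the grammar is LL(1).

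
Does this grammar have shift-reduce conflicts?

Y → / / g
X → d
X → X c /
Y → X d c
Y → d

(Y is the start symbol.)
A shift-reduce conflict occurs when an LR(0) state has both:
  - a complete (reduce) item [A → α .] (dot at the end), and
  - a shift item [B → β . c γ] (dot before a terminal).

Augment with Y' → Y and build the canonical LR(0) collection (I0 = CLOSURE({[Y' → . Y]}), then GOTO on every symbol after a dot until no new states appear). It has 11 states:
  I0: { [X → . X c /], [X → . d], [Y → . / / g], [Y → . X d c], [Y → . d], [Y' → . Y] }  — shift
  I1: { [Y → / . / g] }  — shift
  I2: { [X → X . c /], [Y → X . d c] }  — shift
  I3: { [Y' → Y .] }  — accept
  I4: { [X → d .], [Y → d .] }  — 2 reduces
  I5: { [X → X c . /] }  — shift
  I6: { [Y → X d . c] }  — shift
  I7: { [Y → X d c .] }  — reduce
  I8: { [X → X c / .] }  — reduce
  I9: { [Y → / / . g] }  — shift
  I10: { [Y → / / g .] }  — reduce

No state contains both a complete item and a shift item.

Answer: No shift-reduce conflicts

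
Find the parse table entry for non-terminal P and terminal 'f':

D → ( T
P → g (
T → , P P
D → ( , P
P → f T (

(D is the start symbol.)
To find M[P, 'f'], we find productions for P where 'f' is in the predict set (PREDICT(N → α) = (FIRST(α) \ {ε}) ∪ (FOLLOW(N) if α ⇒* ε)).

P → g (: PREDICT = { 'g' }
P → f T (: PREDICT = { 'f' }
  'f' is in predict set, so this production goes in M[P, 'f']

M[P, 'f'] = P → f T (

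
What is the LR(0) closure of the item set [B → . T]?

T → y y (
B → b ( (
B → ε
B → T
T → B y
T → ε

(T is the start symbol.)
To compute CLOSURE, for each item [A → α.Bβ] where B is a non-terminal, add [B → .γ] for all productions B → γ; repeat for the newly added items until nothing changes.

Start with: [B → . T]
  [B → . T] has the dot before T: add [T → . y y (], [T → . B y], [T → .]
  [T → . B y] has the dot before B: add [B → . b ( (], [B → .]
No further items can be added.

CLOSURE = { [B → . T], [B → . b ( (], [B → .], [T → . B y], [T → . y y (], [T → .] }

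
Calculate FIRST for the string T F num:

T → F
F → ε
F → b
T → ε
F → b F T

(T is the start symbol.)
{ 'b', 'num' }

FIRST sets of the non-terminals involved (from the grammar, by fixed-point iteration):
  FIRST(T) = { 'b', ε }
  FIRST(F) = { 'b', ε }

To compute FIRST(T F num), process the symbols left to right:
Symbol T is a non-terminal. Add FIRST(T) \ {ε} = { 'b' }
T is nullable (ε ∈ FIRST(T)), continue to the next symbol.
Symbol F is a non-terminal. Add FIRST(F) \ {ε} = { 'b' }
F is nullable (ε ∈ FIRST(F)), continue to the next symbol.
Symbol num is a terminal. Add 'num' and stop.
FIRST(T F num) = { 'b', 'num' }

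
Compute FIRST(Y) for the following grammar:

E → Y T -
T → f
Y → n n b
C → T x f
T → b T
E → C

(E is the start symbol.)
{ 'n' }

From Y → n n b:
  - n is a terminal: add 'n' and stop

Collecting: FIRST(Y) = { 'n' }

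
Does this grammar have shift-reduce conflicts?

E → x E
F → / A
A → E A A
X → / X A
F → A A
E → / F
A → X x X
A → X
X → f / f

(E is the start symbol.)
Yes — I9: [A → X .] vs [A → X . x X]; I19: [A → X .] vs [A → X . x X]; I24: [F → / A .] vs [E → . / F]

A shift-reduce conflict occurs when an LR(0) state has both:
  - a complete (reduce) item [A → α .] (dot at the end), and
  - a shift item [B → β . c γ] (dot before a terminal).

Augment with E' → E and build the canonical LR(0) collection (I0 = CLOSURE({[E' → . E]}), then GOTO on every symbol after a dot until no new states appear). It has 25 states:
  I0: { [E → . / F], [E → . x E], [E' → . E] }  — shift
  I1: { [A → . E A A], [A → . X x X], [A → . X], [E → . / F], [E → . x E], [E → / . F], [F → . / A], [F → . A A], [X → . / X A], [X → . f / f] }  — shift
  I2: { [E' → E .] }  — accept
  I3: { [E → . / F], [E → . x E], [E → x . E] }  — shift
  I4: { [E → x E .] }  — reduce
  I5: { [A → . E A A], [A → . X x X], [A → . X], [E → . / F], [E → . x E], [E → / . F], [F → . / A], [F → . A A], [F → / . A], [X → . / X A], [X → . f / f], [X → / . X A] }  — shift
  I6: { [A → . E A A], [A → . X x X], [A → . X], [E → . / F], [E → . x E], [F → A . A], [X → . / X A], [X → . f / f] }  — shift
  I7: { [A → . E A A], [A → . X x X], [A → . X], [A → E . A A], [E → . / F], [E → . x E], [X → . / X A], [X → . f / f] }  — shift
  I8: { [E → / F .] }  — reduce
  I9: { [A → X . x X], [A → X .] }  — shift, reduce
  I10: { [X → f . / f] }  — shift
  I11: { [X → f / . f] }  — shift
  I12: { [X → f / f .] }  — reduce
  I13: { [A → X x . X], [X → . / X A], [X → . f / f] }  — shift
  I14: { [X → . / X A], [X → . f / f], [X → / . X A] }  — shift
  I15: { [A → X x X .] }  — reduce
  I16: { [A → . E A A], [A → . X x X], [A → . X], [E → . / F], [E → . x E], [X → . / X A], [X → . f / f], [X → / X . A] }  — shift
  I17: { [A → . E A A], [A → . X x X], [A → . X], [E → . / F], [E → . x E], [E → / . F], [F → . / A], [F → . A A], [X → . / X A], [X → . f / f], [X → / . X A] }  — shift
  I18: { [X → / X A .] }  — reduce
  I19: { [A → . E A A], [A → . X x X], [A → . X], [A → X . x X], [A → X .], [E → . / F], [E → . x E], [X → . / X A], [X → . f / f], [X → / X . A] }  — shift, reduce
  I20: { [A → X x . X], [E → . / F], [E → . x E], [E → x . E], [X → . / X A], [X → . f / f] }  — shift
  I21: { [A → . E A A], [A → . X x X], [A → . X], [A → E A . A], [E → . / F], [E → . x E], [X → . / X A], [X → . f / f] }  — shift
  I22: { [A → E A A .] }  — reduce
  I23: { [F → A A .] }  — reduce
  I24: { [A → . E A A], [A → . X x X], [A → . X], [E → . / F], [E → . x E], [F → / A .], [F → A . A], [X → . / X A], [X → . f / f] }  — shift, reduce

I9 contains reduce item [A → X .] and shift item [A → X . x X] — shift-reduce conflict.
I19 contains reduce item [A → X .] and shift items [A → X . x X], [E → . / F], [E → . x E], [X → . / X A], [X → . f / f] — shift-reduce conflict.
I24 contains reduce item [F → / A .] and shift items [E → . / F], [E → . x E], [X → . / X A], [X → . f / f] — shift-reduce conflict.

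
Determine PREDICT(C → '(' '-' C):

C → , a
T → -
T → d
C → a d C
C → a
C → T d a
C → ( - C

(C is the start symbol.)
{ '(' }

PREDICT(C → '(' '-' C) = (FIRST(RHS) \ {ε}) ∪ (FOLLOW(C) if ε ∈ FIRST(RHS), i.e. RHS ⇒* ε)
FIRST('(' '-' C) = { '(' }
ε ∉ FIRST('(' '-' C), so FOLLOW(C) is not added.
PREDICT(C → '(' '-' C) = { '(' }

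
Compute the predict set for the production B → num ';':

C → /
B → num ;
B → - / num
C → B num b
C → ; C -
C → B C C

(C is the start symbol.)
{ 'num' }

PREDICT(B → num ';') = (FIRST(RHS) \ {ε}) ∪ (FOLLOW(B) if ε ∈ FIRST(RHS), i.e. RHS ⇒* ε)
FIRST(num ';') = { 'num' }
ε ∉ FIRST(num ';'), so FOLLOW(B) is not added.
PREDICT(B → num ';') = { 'num' }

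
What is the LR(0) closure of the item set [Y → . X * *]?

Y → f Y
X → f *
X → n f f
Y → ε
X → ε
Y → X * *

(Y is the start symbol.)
To compute CLOSURE, for each item [A → α.Bβ] where B is a non-terminal, add [B → .γ] for all productions B → γ; repeat for the newly added items until nothing changes.

Start with: [Y → . X * *]
  [Y → . X * *] has the dot before X: add [X → . f *], [X → . n f f], [X → .]
No further items can be added.

CLOSURE = { [X → . f *], [X → . n f f], [X → .], [Y → . X * *] }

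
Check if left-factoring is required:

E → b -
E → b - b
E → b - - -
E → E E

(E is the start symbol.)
Yes, E has productions with common prefix 'b -'

Left-factoring is needed when two productions for the same non-terminal
share a common prefix on the right-hand side.

Productions for E:
  E → b -
  E → b - b
  E → b - - -
  E → E E

Found common prefix 'b -' in productions for E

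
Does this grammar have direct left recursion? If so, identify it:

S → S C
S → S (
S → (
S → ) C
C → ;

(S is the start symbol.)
S → S C: LEFT RECURSIVE (starts with S)
S → S (: LEFT RECURSIVE (starts with S)
S → (: starts with '('
S → ) C: starts with ')'
C → ;: starts with ';'

The grammar has direct left recursion on: S.

Answer: Yes, S is left-recursive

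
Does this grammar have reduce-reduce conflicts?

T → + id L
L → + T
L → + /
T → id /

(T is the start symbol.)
No reduce-reduce conflicts

A reduce-reduce conflict occurs when an LR(0) state has two complete items [A → α .] and [B → β .] — both call for a reduction, and with no lookahead the parser cannot choose between them.

Augment with T' → T and build the canonical LR(0) collection (I0 = CLOSURE({[T' → . T]}), then GOTO on every symbol after a dot until no new states appear). It has 10 states:
  I0: { [T → . + id L], [T → . id /], [T' → . T] }  — shift
  I1: { [T → + . id L] }  — shift
  I2: { [T' → T .] }  — accept
  I3: { [T → id . /] }  — shift
  I4: { [T → id / .] }  — reduce
  I5: { [L → . + /], [L → . + T], [T → + id . L] }  — shift
  I6: { [L → + . /], [L → + . T], [T → . + id L], [T → . id /] }  — shift
  I7: { [T → + id L .] }  — reduce
  I8: { [L → + / .] }  — reduce
  I9: { [L → + T .] }  — reduce

No state contains more than one complete item.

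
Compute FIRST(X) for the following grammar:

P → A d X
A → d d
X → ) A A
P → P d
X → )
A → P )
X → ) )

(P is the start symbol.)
To compute FIRST(X), examine every production with X on the left-hand side, reading each right-hand side left to right until a non-nullable symbol is reached.

From X → ) A A:
  - ')' is a terminal: add ')' and stop
From X → ):
  - ')' is a terminal: add ')' and stop
From X → ) ):
  - ')' is a terminal: add ')' and stop

Collecting: FIRST(X) = { ')' }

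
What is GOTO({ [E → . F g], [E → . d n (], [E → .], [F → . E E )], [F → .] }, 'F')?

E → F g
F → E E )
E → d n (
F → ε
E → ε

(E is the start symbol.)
GOTO(I, 'F') = CLOSURE({ [A → αX.β] : [A → α.Xβ] ∈ I, X = 'F' })

Items with dot before 'F', with the dot advanced:
  [E → . F g] → [E → F . g]
Closure adds nothing (no advanced item has the dot before a non-terminal).

GOTO = { [E → F . g] }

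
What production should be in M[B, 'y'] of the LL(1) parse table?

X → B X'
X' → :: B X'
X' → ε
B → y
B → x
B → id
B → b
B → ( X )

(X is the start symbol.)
To find M[B, 'y'], we find productions for B where 'y' is in the predict set (PREDICT(N → α) = (FIRST(α) \ {ε}) ∪ (FOLLOW(N) if α ⇒* ε)).

B → y: PREDICT = { 'y' }
  'y' is in predict set, so this production goes in M[B, 'y']
B → x: PREDICT = { 'x' }
B → id: PREDICT = { 'id' }
B → b: PREDICT = { 'b' }
B → ( X ): PREDICT = { '(' }

M[B, 'y'] = B → y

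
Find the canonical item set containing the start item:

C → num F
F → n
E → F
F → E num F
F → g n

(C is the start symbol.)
First, augment the grammar with C' → C
I₀ = CLOSURE({ [C' → . C] }):
  [C' → . C] has the dot before C: add [C → . num F]
No further items can be added.

I₀ = { [C → . num F], [C' → . C] }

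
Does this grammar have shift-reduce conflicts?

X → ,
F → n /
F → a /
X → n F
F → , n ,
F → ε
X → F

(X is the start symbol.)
A shift-reduce conflict occurs when an LR(0) state has both:
  - a complete (reduce) item [A → α .] (dot at the end), and
  - a shift item [B → β . c γ] (dot before a terminal).

Augment with X' → X and build the canonical LR(0) collection (I0 = CLOSURE({[X' → . X]}), then GOTO on every symbol after a dot until no new states appear). It has 13 states:
  I0: { [F → . , n ,], [F → . a /], [F → . n /], [F → .], [X → . ,], [X → . F], [X → . n F], [X' → . X] }  — shift, reduce
  I1: { [F → , . n ,], [X → , .] }  — shift, reduce
  I2: { [X → F .] }  — reduce
  I3: { [X' → X .] }  — accept
  I4: { [F → a . /] }  — shift
  I5: { [F → . , n ,], [F → . a /], [F → . n /], [F → .], [F → n . /], [X → n . F] }  — shift, reduce
  I6: { [F → , . n ,] }  — shift
  I7: { [F → n / .] }  — reduce
  I8: { [X → n F .] }  — reduce
  I9: { [F → n . /] }  — shift
  I10: { [F → , n . ,] }  — shift
  I11: { [F → , n , .] }  — reduce
  I12: { [F → a / .] }  — reduce

I0 contains reduce item [F → .] and shift items [F → . , n ,], [F → . a /], [F → . n /], [X → . ,], [X → . n F] — shift-reduce conflict.
I1 contains reduce item [X → , .] and shift item [F → , . n ,] — shift-reduce conflict.
I5 contains reduce item [F → .] and shift items [F → . , n ,], [F → . a /], [F → . n /], [F → n . /] — shift-reduce conflict.

Answer: Yes — I0: [F → .] vs [F → . , n ,]; I1: [X → , .] vs [F → , . n ,]; I5: [F → .] vs [F → . , n ,]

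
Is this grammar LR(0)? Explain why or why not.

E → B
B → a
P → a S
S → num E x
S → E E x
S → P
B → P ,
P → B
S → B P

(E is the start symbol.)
A grammar is LR(0) if no state in the canonical LR(0) collection has:
  - both a shift item (dot before a terminal) and a complete item (shift-reduce conflict), or
  - two or more complete items (reduce-reduce conflict; the accept item [E' → E .] counts as a complete item here).

Augment with E' → E and build the canonical LR(0) collection (I0 = CLOSURE({[E' → . E]}), then GOTO on every symbol after a dot until no new states appear). It has 17 states:
  I0: { [B → . P ,], [B → . a], [E → . B], [E' → . E], [P → . B], [P → . a S] }  — shift
  I1: { [E → B .], [P → B .] }  — 2 reduces
  I2: { [E' → E .] }  — accept
  I3: { [B → P . ,] }  — shift
  I4: { [B → . P ,], [B → . a], [B → a .], [E → . B], [P → . B], [P → . a S], [P → a . S], [S → . B P], [S → . E E x], [S → . P], [S → . num E x] }  — shift, reduce
  I5: { [B → . P ,], [B → . a], [E → B .], [P → . B], [P → . a S], [P → B .], [S → B . P] }  — shift, 2 reduces
  I6: { [B → . P ,], [B → . a], [E → . B], [P → . B], [P → . a S], [S → E . E x] }  — shift
  I7: { [B → P . ,], [S → P .] }  — shift, reduce
  I8: { [P → a S .] }  — reduce
  I9: { [B → . P ,], [B → . a], [E → . B], [P → . B], [P → . a S], [S → num . E x] }  — shift
  I10: { [S → num E . x] }  — shift
  I11: { [S → num E x .] }  — reduce
  I12: { [B → P , .] }  — reduce
  I13: { [S → E E . x] }  — shift
  I14: { [S → E E x .] }  — reduce
  I15: { [P → B .] }  — reduce
  I16: { [B → P . ,], [S → B P .] }  — shift, reduce

Conflict in state I1:
  Reduce-reduce conflict: [E → B .] and [P → B .]
So the grammar is NOT LR(0).

Answer: No. Reduce-reduce conflict: [E → B .] and [P → B .]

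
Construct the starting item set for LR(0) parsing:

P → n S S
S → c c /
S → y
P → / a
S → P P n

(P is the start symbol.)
{ [P → . / a], [P → . n S S], [P' → . P] }

First, augment the grammar with P' → P
I₀ = CLOSURE({ [P' → . P] }):
  [P' → . P] has the dot before P: add [P → . n S S], [P → . / a]
No further items can be added.

I₀ = { [P → . / a], [P → . n S S], [P' → . P] }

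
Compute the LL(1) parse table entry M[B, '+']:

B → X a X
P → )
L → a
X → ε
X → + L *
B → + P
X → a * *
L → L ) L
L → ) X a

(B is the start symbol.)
B → X a X, B → + P

To find M[B, '+'], we find productions for B where '+' is in the predict set (PREDICT(N → α) = (FIRST(α) \ {ε}) ∪ (FOLLOW(N) if α ⇒* ε)).

Relevant sets:
  FIRST(X) = { '+', 'a', ε }

B → X a X: PREDICT = { '+', 'a' }
  '+' is in predict set, so this production goes in M[B, '+']
B → + P: PREDICT = { '+' }
  '+' is in predict set, so this production goes in M[B, '+']

M[B, '+'] = B → X a X, B → + P  (a multiply-defined cell — the grammar is not LL(1))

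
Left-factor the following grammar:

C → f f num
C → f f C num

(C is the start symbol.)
C → f f C'
C' → num
C' → C num

Left-factoring transforms A → αβ₁ | αβ₂ into A → αA' and A' → β₁ | β₂
(α is the longest common prefix among the alternatives). Repeat until
no nonterminal has two alternatives with a common prefix.

Round 1: C has alternatives sharing prefix 'f f'. Introduce C': C → f f C'
  Add: C' → num
  Add: C' → C num

No remaining common prefixes — done.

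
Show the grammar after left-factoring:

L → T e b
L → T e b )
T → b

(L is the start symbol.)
L → T e b L'
L' → ε
L' → )
T → b

Left-factoring transforms A → αβ₁ | αβ₂ into A → αA' and A' → β₁ | β₂
(α is the longest common prefix among the alternatives). Repeat until
no nonterminal has two alternatives with a common prefix.

Round 1: L has alternatives sharing prefix 'T e b'. Introduce L': L → T e b L'
  Add: L' → ε
  Add: L' → )

No remaining common prefixes — done.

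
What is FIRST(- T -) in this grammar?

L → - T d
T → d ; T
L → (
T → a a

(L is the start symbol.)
{ '-' }

To compute FIRST(- T -), process the symbols left to right:
Symbol - is a terminal. Add '-' and stop.
FIRST(- T -) = { '-' }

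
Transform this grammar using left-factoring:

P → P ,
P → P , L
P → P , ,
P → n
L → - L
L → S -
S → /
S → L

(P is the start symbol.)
P → P , P'
P' → ε
P' → L
P' → ,
P → n
L → - L
L → S -
S → /
S → L

Left-factoring transforms A → αβ₁ | αβ₂ into A → αA' and A' → β₁ | β₂
(α is the longest common prefix among the alternatives). Repeat until
no nonterminal has two alternatives with a common prefix.

Round 1: P has alternatives sharing prefix 'P ,'. Introduce P': P → P , P'
  Add: P' → ε
  Add: P' → L
  Add: P' → ,

No remaining common prefixes — done.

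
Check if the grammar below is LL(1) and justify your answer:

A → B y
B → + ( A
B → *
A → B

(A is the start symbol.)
No. Predict set conflict for A: { '*', '+' }

A grammar is LL(1) if for each non-terminal N with multiple productions, the predict sets of those productions are pairwise disjoint, where PREDICT(N → α) = (FIRST(α) \ {ε}) ∪ (FOLLOW(N) if α ⇒* ε).

Relevant sets:
  FIRST(B) = { '*', '+' }

For A:
  PREDICT(A → B y) = { '*', '+' }
  PREDICT(A → B) = { '*', '+' }
For B:
  PREDICT(B → '+' '(' A) = { '+' }
  PREDICT(B → '*') = { '*' }

Conflict found: Predict set conflict for A: { '*', '+' }
The grammar is NOT LL(1).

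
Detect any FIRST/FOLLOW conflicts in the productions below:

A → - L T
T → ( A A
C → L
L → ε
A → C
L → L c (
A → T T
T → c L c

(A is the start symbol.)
Yes. A → '-' L T with FOLLOW(A) on { '-' }; A → T T with FOLLOW(A) on { '(', 'c' }; L → L c '(' with FOLLOW(L) on { 'c' }

A FIRST/FOLLOW conflict occurs when a non-terminal N has a nullable alternative N → β (β ⇒* ε) and another alternative N → α with FIRST(α) ∩ FOLLOW(N) ≠ ∅: on such a lookahead the parser cannot decide between expanding α and letting N vanish via β.

Nullable non-terminals: A, C, L.
FIRST sets used below: FIRST(C) = { 'c', ε }, FIRST(T) = { '(', 'c' }, FIRST(L) = { 'c', ε }

A: nullable alternative(s) A → C; FOLLOW(A) = { $, '(', '-', 'c' }
  A → - L T: FIRST \ {ε} = { '-' } — overlaps FOLLOW(A) on { '-' }: CONFLICT
  A → C: FIRST \ {ε} = { 'c' } — this is the only nullable alternative, skip
  A → T T: FIRST \ {ε} = { '(', 'c' } — overlaps FOLLOW(A) on { '(', 'c' }: CONFLICT
C has a nullable alternative but only one production, so nothing to check.

L: nullable alternative(s) L → ε; FOLLOW(L) = { $, '(', '-', 'c' }
  L → ε: FIRST \ {ε} = { } — this is the only nullable alternative, skip
  L → L c (: FIRST \ {ε} = { 'c' } — overlaps FOLLOW(L) on { 'c' }: CONFLICT

T has no nullable alternative, so no FIRST/FOLLOW check is needed there.

So the grammar has 3 FIRST/FOLLOW conflicts (marked CONFLICT above).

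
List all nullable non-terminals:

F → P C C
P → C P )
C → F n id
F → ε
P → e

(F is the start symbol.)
{ 'F' }

A non-terminal is nullable if it can derive ε (the empty string): either it has an ε-production, or it has a production whose right-hand side consists entirely of nullable non-terminals.

ε-productions: F → ε
So F is immediately nullable.
No further non-terminal can be added: every production for the remaining non-terminals contains a terminal or a non-nullable non-terminal.
Nullable = { 'F' }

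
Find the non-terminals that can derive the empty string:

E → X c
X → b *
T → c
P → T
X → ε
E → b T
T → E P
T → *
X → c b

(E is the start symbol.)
{ 'X' }

A non-terminal is nullable if it can derive ε (the empty string): either it has an ε-production, or it has a production whose right-hand side consists entirely of nullable non-terminals.

ε-productions: X → ε
So X is immediately nullable.
No further non-terminal can be added: every production for the remaining non-terminals contains a terminal or a non-nullable non-terminal.
Nullable = { 'X' }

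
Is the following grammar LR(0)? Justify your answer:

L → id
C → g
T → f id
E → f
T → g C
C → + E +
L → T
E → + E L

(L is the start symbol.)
Yes, the grammar is LR(0)

A grammar is LR(0) if no state in the canonical LR(0) collection has:
  - both a shift item (dot before a terminal) and a complete item (shift-reduce conflict), or
  - two or more complete items (reduce-reduce conflict; the accept item [L' → L .] counts as a complete item here).

Augment with L' → L and build the canonical LR(0) collection (I0 = CLOSURE({[L' → . L]}), then GOTO on every symbol after a dot until no new states appear). It has 16 states:
  I0: { [L → . T], [L → . id], [L' → . L], [T → . f id], [T → . g C] }  — shift
  I1: { [L' → L .] }  — accept
  I2: { [L → T .] }  — reduce
  I3: { [T → f . id] }  — shift
  I4: { [C → . + E +], [C → . g], [T → g . C] }  — shift
  I5: { [L → id .] }  — reduce
  I6: { [C → + . E +], [E → . + E L], [E → . f] }  — shift
  I7: { [T → g C .] }  — reduce
  I8: { [C → g .] }  — reduce
  I9: { [E → + . E L], [E → . + E L], [E → . f] }  — shift
  I10: { [C → + E . +] }  — shift
  I11: { [E → f .] }  — reduce
  I12: { [C → + E + .] }  — reduce
  I13: { [E → + E . L], [L → . T], [L → . id], [T → . f id], [T → . g C] }  — shift
  I14: { [E → + E L .] }  — reduce
  I15: { [T → f id .] }  — reduce

Every state is either a pure shift/goto state or contains exactly one complete item and nothing to shift — no conflicts. The grammar is LR(0).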